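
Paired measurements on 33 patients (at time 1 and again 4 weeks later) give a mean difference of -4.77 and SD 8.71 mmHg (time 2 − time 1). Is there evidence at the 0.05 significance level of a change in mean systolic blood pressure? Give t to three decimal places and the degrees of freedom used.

t = -3.146, df = 32

H0: μ_d = 0; H1: μ_d ≠ 0 (paired t-test on the differences, two-sided).
t = d̄/(s_d/√n) = -4.77/(8.71/√33) = -3.146
df = n − 1 = 32
Two-sided p-value ≈ 0.0036
Since p ≈ 0.0036 < α = 0.05, reject H0; the data support H1.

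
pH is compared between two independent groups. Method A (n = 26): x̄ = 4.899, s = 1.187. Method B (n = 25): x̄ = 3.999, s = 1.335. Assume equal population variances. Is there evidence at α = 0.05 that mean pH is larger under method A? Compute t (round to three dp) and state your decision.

Let group 1 = method A, group 2 = method B. H0: μ_1 = μ_2; H1: μ_1 > μ_2 (two-sample pooled-variance t-test, right-tailed).
s_p² = [(26−1)·1.187² + (25−1)·1.335²]/(26+25−2) = 1.59179
t = (4.899 − 3.999)/√[1.59179·(1/26 + 1/25)] = 2.547
df = n₁ + n₂ − 2 = 49
p-value = P(T ≥ 2.547) ≈ 0.0070
Since p ≈ 0.0070 < α = 0.05, reject H0; the data support H1.

t = 2.547; reject H0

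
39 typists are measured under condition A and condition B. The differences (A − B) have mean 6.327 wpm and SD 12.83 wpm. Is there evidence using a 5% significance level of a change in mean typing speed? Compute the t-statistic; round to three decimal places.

3.080

H0: μ_d = 0; H1: μ_d ≠ 0 (paired t-test on the differences, two-sided).
t = d̄/(s_d/√n) = 6.327/(12.83/√39) = 3.080
df = n − 1 = 38
Two-sided p-value ≈ 0.0038
Since p ≈ 0.0038 < α = 0.05, reject H0; the data support H1.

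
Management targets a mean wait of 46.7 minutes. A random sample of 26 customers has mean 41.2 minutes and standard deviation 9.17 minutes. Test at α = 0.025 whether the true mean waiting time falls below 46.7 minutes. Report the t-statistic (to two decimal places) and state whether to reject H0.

H0: μ = 46.7; H1: μ < 46.7 (one-sample t-test, left-tailed).
t = (x̄ − μ₀)/(s/√n) = (41.2 − 46.7)/(9.17/√26) = -3.06
df = n − 1 = 25
p-value = P(T ≤ -3.06) ≈ 0.003
Since p ≈ 0.003 < α = 0.025, reject H0; the data support H1.

t = -3.06; reject H0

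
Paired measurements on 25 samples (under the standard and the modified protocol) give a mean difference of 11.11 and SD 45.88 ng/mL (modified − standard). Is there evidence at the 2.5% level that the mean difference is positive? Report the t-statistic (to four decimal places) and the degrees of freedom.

H0: μ_d = 0; H1: μ_d > 0 (paired t-test on the differences, right-tailed).
t = d̄/(s_d/√n) = 11.11/(45.88/√25) = 1.2108
df = n − 1 = 24
p-value = P(T ≥ 1.2108) ≈ 0.1189
Since p ≈ 0.1189 > α = 0.025, fail to reject H0; the data do not provide sufficient evidence against H0.

t = 1.2108, df = 24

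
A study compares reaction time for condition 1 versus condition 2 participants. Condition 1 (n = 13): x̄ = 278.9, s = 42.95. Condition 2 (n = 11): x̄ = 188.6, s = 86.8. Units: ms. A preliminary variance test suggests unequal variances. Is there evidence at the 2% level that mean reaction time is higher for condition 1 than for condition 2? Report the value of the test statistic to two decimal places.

3.14

Let group 1 = condition 1, group 2 = condition 2. H0: μ_1 = μ_2; H1: μ_1 > μ_2 (Welch's two-sample t-test, right-tailed).
t = (x̄_1 − x̄_2)/√(s_1²/n_1 + s_2²/n_2) = (278.9 − 188.6)/√(42.95²/13 + 86.8²/11) = 3.14
Welch–Satterthwaite df ≈ 14.07
p-value = P(T ≥ 3.14) ≈ 0.004
Since p ≈ 0.004 < α = 0.02, reject H0; the data support H1.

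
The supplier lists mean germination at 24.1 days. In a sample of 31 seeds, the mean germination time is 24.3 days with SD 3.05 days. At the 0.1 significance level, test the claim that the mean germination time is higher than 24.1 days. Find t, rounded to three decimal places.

H0: μ = 24.1; H1: μ > 24.1 (one-sample t-test, right-tailed).
t = (x̄ − μ₀)/(s/√n) = (24.3 − 24.1)/(3.05/√31) = 0.365
df = n − 1 = 30
p-value = P(T ≥ 0.365) ≈ 0.359
Since p ≈ 0.359 > α = 0.1, fail to reject H0; the data do not provide sufficient evidence against H0.

0.365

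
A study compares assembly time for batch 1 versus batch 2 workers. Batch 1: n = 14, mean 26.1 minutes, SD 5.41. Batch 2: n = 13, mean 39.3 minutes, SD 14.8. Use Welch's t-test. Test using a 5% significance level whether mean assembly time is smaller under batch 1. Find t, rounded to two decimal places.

-3.03

Let group 1 = batch 1, group 2 = batch 2. H0: μ_1 = μ_2; H1: μ_1 < μ_2 (Welch's two-sample t-test, left-tailed).
t = (x̄_1 − x̄_2)/√(s_1²/n_1 + s_2²/n_2) = (26.1 − 39.3)/√(5.41²/14 + 14.8²/13) = -3.03
Welch–Satterthwaite df ≈ 14.95
p-value = P(T ≤ -3.03) ≈ 0.004
Since p ≈ 0.004 < α = 0.05, reject H0; the evidence is statistically significant.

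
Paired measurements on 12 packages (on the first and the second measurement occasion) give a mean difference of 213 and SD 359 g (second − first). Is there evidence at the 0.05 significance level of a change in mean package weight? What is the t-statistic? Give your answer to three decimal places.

H0: μ_d = 0; H1: μ_d ≠ 0 (paired t-test on the differences, two-sided).
t = d̄/(s_d/√n) = 213/(359/√12) = 2.055
df = n − 1 = 11
Two-sided p-value ≈ 0.064
Since p ≈ 0.064 > α = 0.05, fail to reject H0; the data do not provide sufficient evidence against H0.

2.055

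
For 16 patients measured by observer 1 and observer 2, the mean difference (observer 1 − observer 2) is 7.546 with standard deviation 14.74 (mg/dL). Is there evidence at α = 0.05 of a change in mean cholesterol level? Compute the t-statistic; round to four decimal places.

2.0478

H0: μ_d = 0; H1: μ_d ≠ 0 (paired t-test on the differences, two-sided).
t = d̄/(s_d/√n) = 7.546/(14.74/√16) = 2.0478
df = n − 1 = 15
Two-sided p-value ≈ 0.0585
Since p ≈ 0.0585 > α = 0.05, fail to reject H0; the data do not provide sufficient evidence against H0.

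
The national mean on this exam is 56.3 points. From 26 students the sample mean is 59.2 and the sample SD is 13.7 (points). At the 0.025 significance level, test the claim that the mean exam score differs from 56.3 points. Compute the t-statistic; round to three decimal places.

H0: μ = 56.3; H1: μ ≠ 56.3 (one-sample t-test, two-sided).
t = (x̄ − μ₀)/(s/√n) = (59.2 − 56.3)/(13.7/√26) = 1.079
df = n − 1 = 25
Two-sided p-value ≈ 0.2907
Since p ≈ 0.2907 > α = 0.025, fail to reject H0; the evidence is not statistically significant.

1.079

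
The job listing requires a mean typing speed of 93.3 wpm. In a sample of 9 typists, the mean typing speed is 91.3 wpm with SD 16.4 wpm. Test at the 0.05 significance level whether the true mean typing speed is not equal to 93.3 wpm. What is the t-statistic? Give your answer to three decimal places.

H0: μ = 93.3; H1: μ ≠ 93.3 (one-sample t-test, two-sided).
t = (x̄ − μ₀)/(s/√n) = (91.3 − 93.3)/(16.4/√9) = -0.366
df = n − 1 = 8
Two-sided p-value ≈ 0.7240
Since p ≈ 0.7240 > α = 0.05, fail to reject H0; the evidence is not statistically significant.

-0.366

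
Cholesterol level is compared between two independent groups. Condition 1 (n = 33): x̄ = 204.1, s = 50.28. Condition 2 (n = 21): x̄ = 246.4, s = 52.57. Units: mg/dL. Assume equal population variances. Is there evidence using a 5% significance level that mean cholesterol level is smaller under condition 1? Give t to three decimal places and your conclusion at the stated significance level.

Let group 1 = condition 1, group 2 = condition 2. H0: μ_1 = μ_2; H1: μ_1 < μ_2 (two-sample pooled-variance t-test, left-tailed).
s_p² = [(33−1)·50.28² + (21−1)·52.57²]/(33+21−2) = 2618.67
t = (204.1 − 246.4)/√[2618.67·(1/33 + 1/21)] = -2.961
df = n₁ + n₂ − 2 = 52
p-value = P(T ≤ -2.961) ≈ 0.002
Since p ≈ 0.002 < α = 0.05, reject H0; the data support H1.

t = -2.961; reject H0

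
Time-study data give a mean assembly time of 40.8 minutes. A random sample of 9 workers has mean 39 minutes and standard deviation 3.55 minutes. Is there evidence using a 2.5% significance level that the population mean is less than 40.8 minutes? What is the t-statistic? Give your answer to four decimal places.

H0: μ = 40.8; H1: μ < 40.8 (one-sample t-test, left-tailed).
t = (x̄ − μ₀)/(s/√n) = (39 − 40.8)/(3.55/√9) = -1.5211
df = n − 1 = 8
p-value = P(T ≤ -1.5211) ≈ 0.0834
Since p ≈ 0.0834 > α = 0.025, fail to reject H0; the data do not provide sufficient evidence against H0.

-1.5211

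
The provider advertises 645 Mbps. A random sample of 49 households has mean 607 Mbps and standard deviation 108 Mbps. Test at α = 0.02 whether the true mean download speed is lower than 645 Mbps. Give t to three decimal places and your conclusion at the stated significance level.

H0: μ = 645; H1: μ < 645 (one-sample t-test, left-tailed).
t = (x̄ − μ₀)/(s/√n) = (607 − 645)/(108/√49) = -2.463
df = n − 1 = 48
p-value = P(T ≤ -2.463) ≈ 0.0087
Since p ≈ 0.0087 < α = 0.02, reject H0; the evidence is statistically significant.

t = -2.463; reject H0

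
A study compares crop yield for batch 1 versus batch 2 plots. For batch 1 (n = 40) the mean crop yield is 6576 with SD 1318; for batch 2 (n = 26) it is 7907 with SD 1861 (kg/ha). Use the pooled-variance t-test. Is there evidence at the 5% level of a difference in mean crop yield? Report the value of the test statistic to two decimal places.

-3.40

Let group 1 = batch 1, group 2 = batch 2. H0: μ_1 = μ_2; H1: μ_1 ≠ μ_2 (two-sample pooled-variance t-test, two-sided).
s_p² = [(40−1)·1318² + (26−1)·1861²]/(40+26−2) = 2411420
t = (6576 − 7907)/√[2411420·(1/40 + 1/26)] = -3.40
df = n₁ + n₂ − 2 = 64
Two-sided p-value ≈ 0.001
Since p ≈ 0.001 < α = 0.05, reject H0; the evidence is statistically significant.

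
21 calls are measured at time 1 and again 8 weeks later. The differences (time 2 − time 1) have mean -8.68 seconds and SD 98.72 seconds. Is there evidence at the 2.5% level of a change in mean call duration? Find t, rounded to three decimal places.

-0.403

H0: μ_d = 0; H1: μ_d ≠ 0 (paired t-test on the differences, two-sided).
t = d̄/(s_d/√n) = -8.68/(98.72/√21) = -0.403
df = n − 1 = 20
Two-sided p-value ≈ 0.6913
Since p ≈ 0.6913 > α = 0.025, fail to reject H0; the data do not provide sufficient evidence against H0.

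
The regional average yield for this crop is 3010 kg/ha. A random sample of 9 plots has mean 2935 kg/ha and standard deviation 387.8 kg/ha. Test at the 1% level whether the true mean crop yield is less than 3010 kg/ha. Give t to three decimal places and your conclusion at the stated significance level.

t = -0.580; fail to reject H0

H0: μ = 3010; H1: μ < 3010 (one-sample t-test, left-tailed).
t = (x̄ − μ₀)/(s/√n) = (2935 − 3010)/(387.8/√9) = -0.580
df = n − 1 = 8
p-value = P(T ≤ -0.580) ≈ 0.289
Since p ≈ 0.289 > α = 0.01, fail to reject H0; the evidence is not statistically significant.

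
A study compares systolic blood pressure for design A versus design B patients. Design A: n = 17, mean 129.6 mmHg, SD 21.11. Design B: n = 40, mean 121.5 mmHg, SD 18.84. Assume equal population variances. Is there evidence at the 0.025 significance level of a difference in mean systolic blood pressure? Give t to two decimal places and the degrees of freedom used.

Let group 1 = design A, group 2 = design B. H0: μ_1 = μ_2; H1: μ_1 ≠ μ_2 (two-sample pooled-variance t-test, two-sided).
s_p² = [(17−1)·21.11² + (40−1)·18.84²]/(17+40−2) = 381.327
t = (129.6 − 121.5)/√[381.327·(1/17 + 1/40)] = 1.43
df = n₁ + n₂ − 2 = 55
Two-sided p-value ≈ 0.158
Since p ≈ 0.158 > α = 0.025, fail to reject H0; the data do not provide sufficient evidence against H0.

t = 1.43, df = 55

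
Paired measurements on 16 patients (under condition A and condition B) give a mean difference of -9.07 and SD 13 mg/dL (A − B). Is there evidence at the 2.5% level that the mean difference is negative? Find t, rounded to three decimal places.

-2.791

H0: μ_d = 0; H1: μ_d < 0 (paired t-test on the differences, left-tailed).
t = d̄/(s_d/√n) = -9.07/(13/√16) = -2.791
df = n − 1 = 15
p-value = P(T ≤ -2.791) ≈ 0.0069
Since p ≈ 0.0069 < α = 0.025, reject H0; the data support H1.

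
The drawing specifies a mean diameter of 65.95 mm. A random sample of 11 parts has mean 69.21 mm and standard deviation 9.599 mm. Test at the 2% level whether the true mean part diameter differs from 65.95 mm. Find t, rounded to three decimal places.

1.126

H0: μ = 65.95; H1: μ ≠ 65.95 (one-sample t-test, two-sided).
t = (x̄ − μ₀)/(s/√n) = (69.21 − 65.95)/(9.599/√11) = 1.126
df = n − 1 = 10
Two-sided p-value ≈ 0.286
Since p ≈ 0.286 > α = 0.02, fail to reject H0; the evidence is not statistically significant.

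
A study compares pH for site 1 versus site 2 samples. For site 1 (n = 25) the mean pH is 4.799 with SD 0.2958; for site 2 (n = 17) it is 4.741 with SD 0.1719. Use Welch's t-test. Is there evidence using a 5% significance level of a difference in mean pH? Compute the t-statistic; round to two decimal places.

Let group 1 = site 1, group 2 = site 2. H0: μ_1 = μ_2; H1: μ_1 ≠ μ_2 (Welch's two-sample t-test, two-sided).
t = (x̄_1 − x̄_2)/√(s_1²/n_1 + s_2²/n_2) = (4.799 − 4.741)/√(0.2958²/25 + 0.1719²/17) = 0.80
Welch–Satterthwaite df ≈ 39.24
Two-sided p-value ≈ 0.428
Since p ≈ 0.428 > α = 0.05, fail to reject H0; the evidence is not statistically significant.

0.80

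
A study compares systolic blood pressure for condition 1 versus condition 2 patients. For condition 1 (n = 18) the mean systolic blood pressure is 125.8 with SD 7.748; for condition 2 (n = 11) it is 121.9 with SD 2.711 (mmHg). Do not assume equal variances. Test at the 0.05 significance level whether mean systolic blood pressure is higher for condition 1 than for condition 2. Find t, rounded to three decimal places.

1.949

Let group 1 = condition 1, group 2 = condition 2. H0: μ_1 = μ_2; H1: μ_1 > μ_2 (Welch's two-sample t-test, right-tailed).
t = (x̄_1 − x̄_2)/√(s_1²/n_1 + s_2²/n_2) = (125.8 − 121.9)/√(7.748²/18 + 2.711²/11) = 1.949
Welch–Satterthwaite df ≈ 22.93
p-value = P(T ≥ 1.949) ≈ 0.032
Since p ≈ 0.032 < α = 0.05, reject H0; the data support H1.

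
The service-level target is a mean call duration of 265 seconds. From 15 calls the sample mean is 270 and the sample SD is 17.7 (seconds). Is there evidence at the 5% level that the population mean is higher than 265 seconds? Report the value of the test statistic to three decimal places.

1.094

H0: μ = 265; H1: μ > 265 (one-sample t-test, right-tailed).
t = (x̄ − μ₀)/(s/√n) = (270 − 265)/(17.7/√15) = 1.094
df = n − 1 = 14
p-value = P(T ≥ 1.094) ≈ 0.146
Since p ≈ 0.146 > α = 0.05, fail to reject H0; the data do not provide sufficient evidence against H0.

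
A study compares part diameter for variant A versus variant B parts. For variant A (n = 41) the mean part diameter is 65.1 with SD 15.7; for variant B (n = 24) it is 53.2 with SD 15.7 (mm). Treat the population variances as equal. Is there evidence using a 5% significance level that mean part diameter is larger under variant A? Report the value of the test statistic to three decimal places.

Let group 1 = variant A, group 2 = variant B. H0: μ_1 = μ_2; H1: μ_1 > μ_2 (two-sample pooled-variance t-test, right-tailed).
s_p² = [(41−1)·15.7² + (24−1)·15.7²]/(41+24−2) = 246.49
t = (65.1 − 53.2)/√[246.49·(1/41 + 1/24)] = 2.949
df = n₁ + n₂ − 2 = 63
p-value = P(T ≥ 2.949) ≈ 0.002
Since p ≈ 0.002 < α = 0.05, reject H0; the data support H1.

2.949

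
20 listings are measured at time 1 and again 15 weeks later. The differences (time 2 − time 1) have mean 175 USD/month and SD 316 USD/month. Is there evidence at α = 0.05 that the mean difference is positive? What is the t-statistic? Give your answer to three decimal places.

H0: μ_d = 0; H1: μ_d > 0 (paired t-test on the differences, right-tailed).
t = d̄/(s_d/√n) = 175/(316/√20) = 2.477
df = n − 1 = 19
p-value = P(T ≥ 2.477) ≈ 0.0114
Since p ≈ 0.0114 < α = 0.05, reject H0; the evidence is statistically significant.

2.477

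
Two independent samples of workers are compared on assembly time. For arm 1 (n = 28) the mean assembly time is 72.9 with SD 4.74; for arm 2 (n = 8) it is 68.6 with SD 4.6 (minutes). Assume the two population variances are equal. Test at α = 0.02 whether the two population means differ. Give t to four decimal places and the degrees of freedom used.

t = 2.2766, df = 34

Let group 1 = arm 1, group 2 = arm 2. H0: μ_1 = μ_2; H1: μ_1 ≠ μ_2 (two-sample pooled-variance t-test, two-sided).
s_p² = [(28−1)·4.74² + (8−1)·4.6²]/(28+8−2) = 22.1984
t = (72.9 − 68.6)/√[22.1984·(1/28 + 1/8)] = 2.2766
df = n₁ + n₂ − 2 = 34
Two-sided p-value ≈ 0.0292
Since p ≈ 0.0292 > α = 0.02, fail to reject H0; the evidence is not statistically significant.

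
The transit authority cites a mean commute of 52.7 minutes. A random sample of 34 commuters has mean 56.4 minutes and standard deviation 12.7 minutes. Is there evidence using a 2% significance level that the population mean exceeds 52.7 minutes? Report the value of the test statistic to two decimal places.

1.70

H0: μ = 52.7; H1: μ > 52.7 (one-sample t-test, right-tailed).
t = (x̄ − μ₀)/(s/√n) = (56.4 − 52.7)/(12.7/√34) = 1.70
df = n − 1 = 33
p-value = P(T ≥ 1.70) ≈ 0.0494
Since p ≈ 0.0494 > α = 0.02, fail to reject H0; the data do not provide sufficient evidence against H0.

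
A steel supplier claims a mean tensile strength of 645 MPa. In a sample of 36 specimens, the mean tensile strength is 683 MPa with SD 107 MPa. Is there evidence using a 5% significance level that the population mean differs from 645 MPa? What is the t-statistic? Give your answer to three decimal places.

2.131

H0: μ = 645; H1: μ ≠ 645 (one-sample t-test, two-sided).
t = (x̄ − μ₀)/(s/√n) = (683 − 645)/(107/√36) = 2.131
df = n − 1 = 35
Two-sided p-value ≈ 0.040
Since p ≈ 0.040 < α = 0.05, reject H0; the data support H1.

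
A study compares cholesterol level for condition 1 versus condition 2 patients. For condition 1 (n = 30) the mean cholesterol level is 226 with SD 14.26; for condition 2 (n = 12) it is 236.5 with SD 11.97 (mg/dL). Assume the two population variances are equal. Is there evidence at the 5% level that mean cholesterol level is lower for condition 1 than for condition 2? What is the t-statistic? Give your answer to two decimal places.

Let group 1 = condition 1, group 2 = condition 2. H0: μ_1 = μ_2; H1: μ_1 < μ_2 (two-sample pooled-variance t-test, left-tailed).
s_p² = [(30−1)·14.26² + (12−1)·11.97²]/(30+12−2) = 186.829
t = (226 − 236.5)/√[186.829·(1/30 + 1/12)] = -2.25
df = n₁ + n₂ − 2 = 40
p-value = P(T ≤ -2.25) ≈ 0.015
Since p ≈ 0.015 < α = 0.05, reject H0; the evidence is statistically significant.

-2.25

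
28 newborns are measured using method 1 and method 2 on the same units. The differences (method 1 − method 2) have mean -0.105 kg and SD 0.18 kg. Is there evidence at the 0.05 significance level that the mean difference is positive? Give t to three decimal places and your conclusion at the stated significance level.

t = -3.087; fail to reject H0

H0: μ_d = 0; H1: μ_d > 0 (paired t-test on the differences, right-tailed).
t = d̄/(s_d/√n) = -0.105/(0.18/√28) = -3.087
df = n − 1 = 27
p-value = P(T ≥ -3.087) ≈ 0.9977
Since p ≈ 0.9977 > α = 0.05, fail to reject H0; the evidence is not statistically significant.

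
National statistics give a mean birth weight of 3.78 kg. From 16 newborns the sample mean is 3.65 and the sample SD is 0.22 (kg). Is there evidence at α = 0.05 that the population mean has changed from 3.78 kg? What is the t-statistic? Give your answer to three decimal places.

-2.364

H0: μ = 3.78; H1: μ ≠ 3.78 (one-sample t-test, two-sided).
t = (x̄ − μ₀)/(s/√n) = (3.65 − 3.78)/(0.22/√16) = -2.364
df = n − 1 = 15
Two-sided p-value ≈ 0.0320
Since p ≈ 0.0320 < α = 0.05, reject H0; the data support H1.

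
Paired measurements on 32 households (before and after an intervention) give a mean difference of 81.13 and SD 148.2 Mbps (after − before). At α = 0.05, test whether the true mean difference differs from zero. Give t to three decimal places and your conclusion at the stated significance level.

t = 3.097; reject H0

H0: μ_d = 0; H1: μ_d ≠ 0 (paired t-test on the differences, two-sided).
t = d̄/(s_d/√n) = 81.13/(148.2/√32) = 3.097
df = n − 1 = 31
Two-sided p-value ≈ 0.0041
Since p ≈ 0.0041 < α = 0.05, reject H0; the evidence is statistically significant.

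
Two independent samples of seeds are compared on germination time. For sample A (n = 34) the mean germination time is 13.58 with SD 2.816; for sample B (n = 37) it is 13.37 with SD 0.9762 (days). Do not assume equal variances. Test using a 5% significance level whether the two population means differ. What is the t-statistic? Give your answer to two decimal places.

0.41

Let group 1 = sample A, group 2 = sample B. H0: μ_1 = μ_2; H1: μ_1 ≠ μ_2 (Welch's two-sample t-test, two-sided).
t = (x̄_1 − x̄_2)/√(s_1²/n_1 + s_2²/n_2) = (13.58 − 13.37)/√(2.816²/34 + 0.9762²/37) = 0.41
Welch–Satterthwaite df ≈ 40.24
Two-sided p-value ≈ 0.682
Since p ≈ 0.682 > α = 0.05, fail to reject H0; the data do not provide sufficient evidence against H0.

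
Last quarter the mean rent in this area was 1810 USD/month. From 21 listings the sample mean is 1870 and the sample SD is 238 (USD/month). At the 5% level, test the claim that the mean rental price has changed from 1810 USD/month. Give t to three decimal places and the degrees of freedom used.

t = 1.155, df = 20

H0: μ = 1810; H1: μ ≠ 1810 (one-sample t-test, two-sided).
t = (x̄ − μ₀)/(s/√n) = (1870 − 1810)/(238/√21) = 1.155
df = n − 1 = 20
Two-sided p-value ≈ 0.2616
Since p ≈ 0.2616 > α = 0.05, fail to reject H0; the data do not provide sufficient evidence against H0.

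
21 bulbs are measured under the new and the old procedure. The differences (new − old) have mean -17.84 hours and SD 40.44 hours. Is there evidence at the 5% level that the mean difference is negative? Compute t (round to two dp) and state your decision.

H0: μ_d = 0; H1: μ_d < 0 (paired t-test on the differences, left-tailed).
t = d̄/(s_d/√n) = -17.84/(40.44/√21) = -2.02
df = n − 1 = 20
p-value = P(T ≤ -2.02) ≈ 0.0284
Since p ≈ 0.0284 < α = 0.05, reject H0; the evidence is statistically significant.

t = -2.02; reject H0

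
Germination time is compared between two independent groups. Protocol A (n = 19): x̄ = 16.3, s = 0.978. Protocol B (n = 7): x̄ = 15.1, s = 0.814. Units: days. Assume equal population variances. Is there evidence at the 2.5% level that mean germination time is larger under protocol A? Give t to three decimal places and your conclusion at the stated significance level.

Let group 1 = protocol A, group 2 = protocol B. H0: μ_1 = μ_2; H1: μ_1 > μ_2 (two-sample pooled-variance t-test, right-tailed).
s_p² = [(19−1)·0.978² + (7−1)·0.814²]/(19+7−2) = 0.883012
t = (16.3 − 15.1)/√[0.883012·(1/19 + 1/7)] = 2.888
df = n₁ + n₂ − 2 = 24
p-value = P(T ≥ 2.888) ≈ 0.004
Since p ≈ 0.004 < α = 0.025, reject H0; the evidence is statistically significant.

t = 2.888; reject H0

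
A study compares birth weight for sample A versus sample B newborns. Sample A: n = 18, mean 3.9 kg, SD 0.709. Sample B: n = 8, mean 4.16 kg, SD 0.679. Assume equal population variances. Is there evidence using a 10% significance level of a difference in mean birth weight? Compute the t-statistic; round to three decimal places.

-0.874

Let group 1 = sample A, group 2 = sample B. H0: μ_1 = μ_2; H1: μ_1 ≠ μ_2 (two-sample pooled-variance t-test, two-sided).
s_p² = [(18−1)·0.709² + (8−1)·0.679²]/(18+8−2) = 0.490536
t = (3.9 − 4.16)/√[0.490536·(1/18 + 1/8)] = -0.874
df = n₁ + n₂ − 2 = 24
Two-sided p-value ≈ 0.3910
Since p ≈ 0.3910 > α = 0.1, fail to reject H0; the evidence is not statistically significant.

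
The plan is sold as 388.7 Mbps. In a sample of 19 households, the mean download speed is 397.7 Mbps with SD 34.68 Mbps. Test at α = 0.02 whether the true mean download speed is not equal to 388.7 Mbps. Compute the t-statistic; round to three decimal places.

1.131

H0: μ = 388.7; H1: μ ≠ 388.7 (one-sample t-test, two-sided).
t = (x̄ − μ₀)/(s/√n) = (397.7 − 388.7)/(34.68/√19) = 1.131
df = n − 1 = 18
Two-sided p-value ≈ 0.2728
Since p ≈ 0.2728 > α = 0.02, fail to reject H0; the data do not provide sufficient evidence against H0.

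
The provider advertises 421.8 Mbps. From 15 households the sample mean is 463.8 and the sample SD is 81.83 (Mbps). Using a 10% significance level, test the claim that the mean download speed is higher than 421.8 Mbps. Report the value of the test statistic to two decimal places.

1.99

H0: μ = 421.8; H1: μ > 421.8 (one-sample t-test, right-tailed).
t = (x̄ − μ₀)/(s/√n) = (463.8 − 421.8)/(81.83/√15) = 1.99
df = n − 1 = 14
p-value = P(T ≥ 1.99) ≈ 0.033
Since p ≈ 0.033 < α = 0.1, reject H0; the evidence is statistically significant.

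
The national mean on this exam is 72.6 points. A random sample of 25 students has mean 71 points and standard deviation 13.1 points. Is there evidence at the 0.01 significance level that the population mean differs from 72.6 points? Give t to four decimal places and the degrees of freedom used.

H0: μ = 72.6; H1: μ ≠ 72.6 (one-sample t-test, two-sided).
t = (x̄ − μ₀)/(s/√n) = (71 − 72.6)/(13.1/√25) = -0.6107
df = n − 1 = 24
Two-sided p-value ≈ 0.547
Since p ≈ 0.547 > α = 0.01, fail to reject H0; the evidence is not statistically significant.

t = -0.6107, df = 24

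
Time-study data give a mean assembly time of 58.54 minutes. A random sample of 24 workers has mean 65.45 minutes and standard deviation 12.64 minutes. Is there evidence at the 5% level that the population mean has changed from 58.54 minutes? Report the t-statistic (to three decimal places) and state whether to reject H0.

H0: μ = 58.54; H1: μ ≠ 58.54 (one-sample t-test, two-sided).
t = (x̄ − μ₀)/(s/√n) = (65.45 − 58.54)/(12.64/√24) = 2.678
df = n − 1 = 23
Two-sided p-value ≈ 0.013
Since p ≈ 0.013 < α = 0.05, reject H0; the evidence is statistically significant.

t = 2.678; reject H0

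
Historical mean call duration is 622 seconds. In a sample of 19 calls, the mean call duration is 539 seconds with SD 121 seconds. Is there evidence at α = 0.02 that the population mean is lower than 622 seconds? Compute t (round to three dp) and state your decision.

t = -2.990; reject H0

H0: μ = 622; H1: μ < 622 (one-sample t-test, left-tailed).
t = (x̄ − μ₀)/(s/√n) = (539 − 622)/(121/√19) = -2.990
df = n − 1 = 18
p-value = P(T ≤ -2.990) ≈ 0.0039
Since p ≈ 0.0039 < α = 0.02, reject H0; the evidence is statistically significant.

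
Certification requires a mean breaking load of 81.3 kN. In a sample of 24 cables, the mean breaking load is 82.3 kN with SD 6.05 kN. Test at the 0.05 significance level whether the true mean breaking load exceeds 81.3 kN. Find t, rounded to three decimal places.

0.810

H0: μ = 81.3; H1: μ > 81.3 (one-sample t-test, right-tailed).
t = (x̄ − μ₀)/(s/√n) = (82.3 − 81.3)/(6.05/√24) = 0.810
df = n − 1 = 23
p-value = P(T ≥ 0.810) ≈ 0.213
Since p ≈ 0.213 > α = 0.05, fail to reject H0; the data do not provide sufficient evidence against H0.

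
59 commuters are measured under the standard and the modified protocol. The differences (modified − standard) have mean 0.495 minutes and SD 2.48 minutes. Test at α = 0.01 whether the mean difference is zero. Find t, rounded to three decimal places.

1.533

H0: μ_d = 0; H1: μ_d ≠ 0 (paired t-test on the differences, two-sided).
t = d̄/(s_d/√n) = 0.495/(2.48/√59) = 1.533
df = n − 1 = 58
Two-sided p-value ≈ 0.1307
Since p ≈ 0.1307 > α = 0.01, fail to reject H0; the evidence is not statistically significant.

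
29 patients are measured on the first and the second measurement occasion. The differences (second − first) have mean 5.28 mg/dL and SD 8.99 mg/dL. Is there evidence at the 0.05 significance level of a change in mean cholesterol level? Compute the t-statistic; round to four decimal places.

3.1628

H0: μ_d = 0; H1: μ_d ≠ 0 (paired t-test on the differences, two-sided).
t = d̄/(s_d/√n) = 5.28/(8.99/√29) = 3.1628
df = n − 1 = 28
Two-sided p-value ≈ 0.0037
Since p ≈ 0.0037 < α = 0.05, reject H0; the evidence is statistically significant.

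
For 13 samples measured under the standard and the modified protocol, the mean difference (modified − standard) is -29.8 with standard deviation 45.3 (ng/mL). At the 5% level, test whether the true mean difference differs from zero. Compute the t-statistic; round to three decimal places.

-2.372

H0: μ_d = 0; H1: μ_d ≠ 0 (paired t-test on the differences, two-sided).
t = d̄/(s_d/√n) = -29.8/(45.3/√13) = -2.372
df = n − 1 = 12
Two-sided p-value ≈ 0.035
Since p ≈ 0.035 < α = 0.05, reject H0; the evidence is statistically significant.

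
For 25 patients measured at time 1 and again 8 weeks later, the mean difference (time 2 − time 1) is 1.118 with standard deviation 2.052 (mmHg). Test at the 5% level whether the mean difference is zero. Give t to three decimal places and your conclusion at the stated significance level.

t = 2.724; reject H0

H0: μ_d = 0; H1: μ_d ≠ 0 (paired t-test on the differences, two-sided).
t = d̄/(s_d/√n) = 1.118/(2.052/√25) = 2.724
df = n − 1 = 24
Two-sided p-value ≈ 0.012
Since p ≈ 0.012 < α = 0.05, reject H0; the evidence is statistically significant.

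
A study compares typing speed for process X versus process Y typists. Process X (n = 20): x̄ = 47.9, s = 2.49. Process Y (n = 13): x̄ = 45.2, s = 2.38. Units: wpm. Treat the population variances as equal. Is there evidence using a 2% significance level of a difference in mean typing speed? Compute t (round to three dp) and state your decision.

Let group 1 = process X, group 2 = process Y. H0: μ_1 = μ_2; H1: μ_1 ≠ μ_2 (two-sample pooled-variance t-test, two-sided).
s_p² = [(20−1)·2.49² + (13−1)·2.38²]/(20+13−2) = 5.99273
t = (47.9 − 45.2)/√[5.99273·(1/20 + 1/13)] = 3.096
df = n₁ + n₂ − 2 = 31
Two-sided p-value ≈ 0.004
Since p ≈ 0.004 < α = 0.02, reject H0; the data support H1.

t = 3.096; reject H0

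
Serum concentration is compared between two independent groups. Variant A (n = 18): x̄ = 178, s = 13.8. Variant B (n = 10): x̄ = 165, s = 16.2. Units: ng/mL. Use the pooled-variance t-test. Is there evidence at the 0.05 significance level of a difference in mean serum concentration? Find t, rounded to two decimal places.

2.25

Let group 1 = variant A, group 2 = variant B. H0: μ_1 = μ_2; H1: μ_1 ≠ μ_2 (two-sample pooled-variance t-test, two-sided).
s_p² = [(18−1)·13.8² + (10−1)·16.2²]/(18+10−2) = 215.363
t = (178 − 165)/√[215.363·(1/18 + 1/10)] = 2.25
df = n₁ + n₂ − 2 = 26
Two-sided p-value ≈ 0.033
Since p ≈ 0.033 < α = 0.05, reject H0; the data support H1.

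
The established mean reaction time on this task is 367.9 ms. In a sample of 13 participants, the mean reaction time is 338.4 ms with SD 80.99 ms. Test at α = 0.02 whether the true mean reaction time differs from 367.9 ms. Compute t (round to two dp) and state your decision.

t = -1.31; fail to reject H0

H0: μ = 367.9; H1: μ ≠ 367.9 (one-sample t-test, two-sided).
t = (x̄ − μ₀)/(s/√n) = (338.4 − 367.9)/(80.99/√13) = -1.31
df = n − 1 = 12
Two-sided p-value ≈ 0.2136
Since p ≈ 0.2136 > α = 0.02, fail to reject H0; the evidence is not statistically significant.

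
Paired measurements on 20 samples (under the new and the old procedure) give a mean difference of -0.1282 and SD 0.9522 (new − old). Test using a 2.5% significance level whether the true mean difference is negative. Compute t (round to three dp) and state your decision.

H0: μ_d = 0; H1: μ_d < 0 (paired t-test on the differences, left-tailed).
t = d̄/(s_d/√n) = -0.1282/(0.9522/√20) = -0.602
df = n − 1 = 19
p-value = P(T ≤ -0.602) ≈ 0.2771
Since p ≈ 0.2771 > α = 0.025, fail to reject H0; the evidence is not statistically significant.

t = -0.602; fail to reject H0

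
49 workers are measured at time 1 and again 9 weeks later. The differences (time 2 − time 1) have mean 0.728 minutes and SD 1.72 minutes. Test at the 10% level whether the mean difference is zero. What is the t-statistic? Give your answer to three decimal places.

H0: μ_d = 0; H1: μ_d ≠ 0 (paired t-test on the differences, two-sided).
t = d̄/(s_d/√n) = 0.728/(1.72/√49) = 2.963
df = n − 1 = 48
Two-sided p-value ≈ 0.0047
Since p ≈ 0.0047 < α = 0.1, reject H0; the data support H1.

2.963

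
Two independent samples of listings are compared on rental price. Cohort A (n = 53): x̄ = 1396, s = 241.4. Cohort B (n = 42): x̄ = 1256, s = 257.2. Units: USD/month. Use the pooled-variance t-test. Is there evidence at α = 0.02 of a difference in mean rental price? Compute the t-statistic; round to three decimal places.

Let group 1 = cohort A, group 2 = cohort B. H0: μ_1 = μ_2; H1: μ_1 ≠ μ_2 (two-sample pooled-variance t-test, two-sided).
s_p² = [(53−1)·241.4² + (42−1)·257.2²]/(53+42−2) = 61747
t = (1396 − 1256)/√[61747·(1/53 + 1/42)] = 2.727
df = n₁ + n₂ − 2 = 93
Two-sided p-value ≈ 0.0076
Since p ≈ 0.0076 < α = 0.02, reject H0; the evidence is statistically significant.

2.727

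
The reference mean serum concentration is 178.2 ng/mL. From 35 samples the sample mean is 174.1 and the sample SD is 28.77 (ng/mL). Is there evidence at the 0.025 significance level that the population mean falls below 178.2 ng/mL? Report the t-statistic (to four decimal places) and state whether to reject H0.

t = -0.8431; fail to reject H0

H0: μ = 178.2; H1: μ < 178.2 (one-sample t-test, left-tailed).
t = (x̄ − μ₀)/(s/√n) = (174.1 − 178.2)/(28.77/√35) = -0.8431
df = n − 1 = 34
p-value = P(T ≤ -0.8431) ≈ 0.203
Since p ≈ 0.203 > α = 0.025, fail to reject H0; the data do not provide sufficient evidence against H0.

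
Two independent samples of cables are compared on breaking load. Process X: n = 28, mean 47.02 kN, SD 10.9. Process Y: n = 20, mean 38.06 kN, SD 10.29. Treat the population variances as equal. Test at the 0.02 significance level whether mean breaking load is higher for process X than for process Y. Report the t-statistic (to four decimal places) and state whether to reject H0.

t = 2.8730; reject H0

Let group 1 = process X, group 2 = process Y. H0: μ_1 = μ_2; H1: μ_1 > μ_2 (two-sample pooled-variance t-test, right-tailed).
s_p² = [(28−1)·10.9² + (20−1)·10.29²]/(28+20−2) = 113.471
t = (47.02 − 38.06)/√[113.471·(1/28 + 1/20)] = 2.8730
df = n₁ + n₂ − 2 = 46
p-value = P(T ≥ 2.8730) ≈ 0.003
Since p ≈ 0.003 < α = 0.02, reject H0; the evidence is statistically significant.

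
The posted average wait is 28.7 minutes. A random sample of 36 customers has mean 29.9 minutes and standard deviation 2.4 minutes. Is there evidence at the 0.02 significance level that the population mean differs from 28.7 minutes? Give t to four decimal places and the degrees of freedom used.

t = 3.0000, df = 35

H0: μ = 28.7; H1: μ ≠ 28.7 (one-sample t-test, two-sided).
t = (x̄ − μ₀)/(s/√n) = (29.9 − 28.7)/(2.4/√36) = 3.0000
df = n − 1 = 35
Two-sided p-value ≈ 0.0049
Since p ≈ 0.0049 < α = 0.02, reject H0; the evidence is statistically significant.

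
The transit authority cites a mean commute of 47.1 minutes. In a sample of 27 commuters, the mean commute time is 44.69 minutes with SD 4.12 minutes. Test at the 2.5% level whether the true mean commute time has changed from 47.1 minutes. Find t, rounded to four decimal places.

-3.0395

H0: μ = 47.1; H1: μ ≠ 47.1 (one-sample t-test, two-sided).
t = (x̄ − μ₀)/(s/√n) = (44.69 − 47.1)/(4.12/√27) = -3.0395
df = n − 1 = 26
Two-sided p-value ≈ 0.0053
Since p ≈ 0.0053 < α = 0.025, reject H0; the evidence is statistically significant.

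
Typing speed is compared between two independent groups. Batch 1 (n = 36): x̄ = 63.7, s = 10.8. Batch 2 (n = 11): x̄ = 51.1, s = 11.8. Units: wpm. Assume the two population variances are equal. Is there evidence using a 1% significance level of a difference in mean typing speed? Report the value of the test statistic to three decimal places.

Let group 1 = batch 1, group 2 = batch 2. H0: μ_1 = μ_2; H1: μ_1 ≠ μ_2 (two-sample pooled-variance t-test, two-sided).
s_p² = [(36−1)·10.8² + (11−1)·11.8²]/(36+11−2) = 121.662
t = (63.7 − 51.1)/√[121.662·(1/36 + 1/11)] = 3.316
df = n₁ + n₂ − 2 = 45
Two-sided p-value ≈ 0.002
Since p ≈ 0.002 < α = 0.01, reject H0; the evidence is statistically significant.

3.316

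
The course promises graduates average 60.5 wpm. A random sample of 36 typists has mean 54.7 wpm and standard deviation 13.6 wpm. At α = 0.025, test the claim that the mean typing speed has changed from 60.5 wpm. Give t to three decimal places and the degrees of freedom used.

t = -2.559, df = 35

H0: μ = 60.5; H1: μ ≠ 60.5 (one-sample t-test, two-sided).
t = (x̄ − μ₀)/(s/√n) = (54.7 − 60.5)/(13.6/√36) = -2.559
df = n − 1 = 35
Two-sided p-value ≈ 0.0150
Since p ≈ 0.0150 < α = 0.025, reject H0; the evidence is statistically significant.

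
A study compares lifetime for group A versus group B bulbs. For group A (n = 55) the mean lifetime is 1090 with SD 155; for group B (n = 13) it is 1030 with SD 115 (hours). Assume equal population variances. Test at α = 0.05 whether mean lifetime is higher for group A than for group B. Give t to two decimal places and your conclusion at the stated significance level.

t = 1.31; fail to reject H0

Let group 1 = group A, group 2 = group B. H0: μ_1 = μ_2; H1: μ_1 > μ_2 (two-sample pooled-variance t-test, right-tailed).
s_p² = [(55−1)·155² + (13−1)·115²]/(55+13−2) = 22061.4
t = (1090 − 1030)/√[22061.4·(1/55 + 1/13)] = 1.31
df = n₁ + n₂ − 2 = 66
p-value = P(T ≥ 1.31) ≈ 0.0974
Since p ≈ 0.0974 > α = 0.05, fail to reject H0; the data do not provide sufficient evidence against H0.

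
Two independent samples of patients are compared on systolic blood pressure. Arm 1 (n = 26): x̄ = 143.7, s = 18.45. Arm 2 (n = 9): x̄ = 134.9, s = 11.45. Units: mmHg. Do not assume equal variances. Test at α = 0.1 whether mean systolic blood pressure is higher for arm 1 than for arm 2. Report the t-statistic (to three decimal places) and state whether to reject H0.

t = 1.673; reject H0

Let group 1 = arm 1, group 2 = arm 2. H0: μ_1 = μ_2; H1: μ_1 > μ_2 (Welch's two-sample t-test, right-tailed).
t = (x̄_1 − x̄_2)/√(s_1²/n_1 + s_2²/n_2) = (143.7 − 134.9)/√(18.45²/26 + 11.45²/9) = 1.673
Welch–Satterthwaite df ≈ 22.92
p-value = P(T ≥ 1.673) ≈ 0.054
Since p ≈ 0.054 < α = 0.1, reject H0; the data support H1.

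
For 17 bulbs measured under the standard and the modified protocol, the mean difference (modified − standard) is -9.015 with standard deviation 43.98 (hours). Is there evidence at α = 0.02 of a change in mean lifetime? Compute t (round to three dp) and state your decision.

H0: μ_d = 0; H1: μ_d ≠ 0 (paired t-test on the differences, two-sided).
t = d̄/(s_d/√n) = -9.015/(43.98/√17) = -0.845
df = n − 1 = 16
Two-sided p-value ≈ 0.410
Since p ≈ 0.410 > α = 0.02, fail to reject H0; the data do not provide sufficient evidence against H0.

t = -0.845; fail to reject H0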